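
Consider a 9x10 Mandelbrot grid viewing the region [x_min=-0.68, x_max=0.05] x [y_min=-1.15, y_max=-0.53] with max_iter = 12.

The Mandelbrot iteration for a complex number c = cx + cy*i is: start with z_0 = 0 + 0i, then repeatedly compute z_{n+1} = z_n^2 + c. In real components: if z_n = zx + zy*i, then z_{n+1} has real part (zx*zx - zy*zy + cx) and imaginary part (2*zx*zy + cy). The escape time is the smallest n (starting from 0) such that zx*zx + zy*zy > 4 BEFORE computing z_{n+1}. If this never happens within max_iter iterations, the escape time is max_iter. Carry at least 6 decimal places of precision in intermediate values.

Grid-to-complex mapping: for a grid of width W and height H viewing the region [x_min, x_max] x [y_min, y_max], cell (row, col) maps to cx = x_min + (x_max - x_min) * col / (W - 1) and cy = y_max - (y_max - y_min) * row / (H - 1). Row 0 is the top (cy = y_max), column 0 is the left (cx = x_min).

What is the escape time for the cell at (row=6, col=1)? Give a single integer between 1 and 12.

z_0 = 0 + 0i, c = -0.5887 + -0.9433i
Iter 1: z = -0.5887 + -0.9433i, |z|^2 = 1.2365
Iter 2: z = -1.1320 + 0.1674i, |z|^2 = 1.3095
Iter 3: z = 0.6646 + -1.3224i, |z|^2 = 2.1905
Iter 4: z = -1.8958 + -2.7012i, |z|^2 = 10.8906
Escaped at iteration 4

Answer: 4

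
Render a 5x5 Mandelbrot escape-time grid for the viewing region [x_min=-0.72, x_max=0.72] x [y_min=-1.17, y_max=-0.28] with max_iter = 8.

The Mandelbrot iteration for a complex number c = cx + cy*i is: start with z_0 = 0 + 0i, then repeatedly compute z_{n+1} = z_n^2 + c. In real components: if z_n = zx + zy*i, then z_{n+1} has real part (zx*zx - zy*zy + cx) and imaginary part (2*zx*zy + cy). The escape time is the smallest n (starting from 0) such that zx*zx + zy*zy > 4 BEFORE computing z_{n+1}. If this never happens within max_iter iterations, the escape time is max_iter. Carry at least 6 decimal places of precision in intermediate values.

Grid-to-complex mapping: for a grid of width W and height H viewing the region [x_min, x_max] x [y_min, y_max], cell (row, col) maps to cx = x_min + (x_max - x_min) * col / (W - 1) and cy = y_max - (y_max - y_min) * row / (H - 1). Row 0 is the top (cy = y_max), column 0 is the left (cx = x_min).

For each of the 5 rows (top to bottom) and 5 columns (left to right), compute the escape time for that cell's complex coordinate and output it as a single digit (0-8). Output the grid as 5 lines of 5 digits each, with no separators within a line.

Answer: 88883
78883
48853
45732
33322

Derivation:
(row=0, col=0): c = -0.7200 + -0.2800i → escape time 8
(row=0, col=1): c = -0.3600 + -0.2800i → escape time 8
(row=0, col=2): c = 0.0000 + -0.2800i → escape time 8
(row=0, col=3): c = 0.3600 + -0.2800i → escape time 8
(row=0, col=4): c = 0.7200 + -0.2800i → escape time 3
(row=1, col=0): c = -0.7200 + -0.5025i → escape time 7
(row=1, col=1): c = -0.3600 + -0.5025i → escape time 8
(row=1, col=2): c = 0.0000 + -0.5025i → escape time 8
(row=1, col=3): c = 0.3600 + -0.5025i → escape time 8
(row=1, col=4): c = 0.7200 + -0.5025i → escape time 3
(row=2, col=0): c = -0.7200 + -0.7250i → escape time 4
(row=2, col=1): c = -0.3600 + -0.7250i → escape time 8
(row=2, col=2): c = 0.0000 + -0.7250i → escape time 8
(row=2, col=3): c = 0.3600 + -0.7250i → escape time 5
(row=2, col=4): c = 0.7200 + -0.7250i → escape time 3
(row=3, col=0): c = -0.7200 + -0.9475i → escape time 4
(row=3, col=1): c = -0.3600 + -0.9475i → escape time 5
(row=3, col=2): c = 0.0000 + -0.9475i → escape time 7
(row=3, col=3): c = 0.3600 + -0.9475i → escape time 3
(row=3, col=4): c = 0.7200 + -0.9475i → escape time 2
(row=4, col=0): c = -0.7200 + -1.1700i → escape time 3
(row=4, col=1): c = -0.3600 + -1.1700i → escape time 3
(row=4, col=2): c = 0.0000 + -1.1700i → escape time 3
(row=4, col=3): c = 0.3600 + -1.1700i → escape time 2
(row=4, col=4): c = 0.7200 + -1.1700i → escape time 2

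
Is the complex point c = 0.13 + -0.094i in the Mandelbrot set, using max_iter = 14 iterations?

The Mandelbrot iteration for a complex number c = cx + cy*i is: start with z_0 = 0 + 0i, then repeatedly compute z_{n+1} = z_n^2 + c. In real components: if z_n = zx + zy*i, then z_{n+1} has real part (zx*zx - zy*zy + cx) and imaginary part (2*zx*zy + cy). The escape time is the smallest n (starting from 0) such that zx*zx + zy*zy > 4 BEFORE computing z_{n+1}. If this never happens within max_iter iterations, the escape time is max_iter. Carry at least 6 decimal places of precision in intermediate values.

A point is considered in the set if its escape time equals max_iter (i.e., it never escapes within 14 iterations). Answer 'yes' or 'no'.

Answer: yes

Derivation:
z_0 = 0 + 0i, c = 0.1300 + -0.0940i
Iter 1: z = 0.1300 + -0.0940i, |z|^2 = 0.0257
Iter 2: z = 0.1381 + -0.1184i, |z|^2 = 0.0331
Iter 3: z = 0.1350 + -0.1267i, |z|^2 = 0.0343
Iter 4: z = 0.1322 + -0.1282i, |z|^2 = 0.0339
Iter 5: z = 0.1310 + -0.1279i, |z|^2 = 0.0335
Iter 6: z = 0.1308 + -0.1275i, |z|^2 = 0.0334
Iter 7: z = 0.1309 + -0.1274i, |z|^2 = 0.0333
Iter 8: z = 0.1309 + -0.1273i, |z|^2 = 0.0333
Iter 9: z = 0.1309 + -0.1273i, |z|^2 = 0.0334
Iter 10: z = 0.1309 + -0.1273i, |z|^2 = 0.0334
Iter 11: z = 0.1309 + -0.1273i, |z|^2 = 0.0334
Iter 12: z = 0.1309 + -0.1273i, |z|^2 = 0.0334
Iter 13: z = 0.1309 + -0.1273i, |z|^2 = 0.0334
Did not escape in 14 iterations → in set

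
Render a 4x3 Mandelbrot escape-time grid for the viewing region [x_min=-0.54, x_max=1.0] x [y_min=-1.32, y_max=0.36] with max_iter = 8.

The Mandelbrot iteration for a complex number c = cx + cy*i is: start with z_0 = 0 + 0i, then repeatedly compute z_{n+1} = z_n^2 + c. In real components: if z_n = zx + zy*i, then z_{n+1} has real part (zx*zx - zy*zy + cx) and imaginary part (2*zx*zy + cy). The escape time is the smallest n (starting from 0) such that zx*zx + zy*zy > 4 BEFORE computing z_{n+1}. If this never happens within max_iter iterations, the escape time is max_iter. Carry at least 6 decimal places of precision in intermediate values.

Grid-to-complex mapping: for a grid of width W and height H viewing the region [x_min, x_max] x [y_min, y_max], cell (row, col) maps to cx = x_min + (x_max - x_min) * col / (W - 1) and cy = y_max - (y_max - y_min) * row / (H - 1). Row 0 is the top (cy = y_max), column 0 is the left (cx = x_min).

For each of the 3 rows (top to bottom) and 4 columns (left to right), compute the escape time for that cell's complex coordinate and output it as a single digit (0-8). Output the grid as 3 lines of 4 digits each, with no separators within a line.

(row=0, col=0): c = -0.5400 + 0.3600i → escape time 8
(row=0, col=1): c = -0.0267 + 0.3600i → escape time 8
(row=0, col=2): c = 0.4867 + 0.3600i → escape time 6
(row=0, col=3): c = 1.0000 + 0.3600i → escape time 2
(row=1, col=0): c = -0.5400 + -0.4800i → escape time 8
(row=1, col=1): c = -0.0267 + -0.4800i → escape time 8
(row=1, col=2): c = 0.4867 + -0.4800i → escape time 5
(row=1, col=3): c = 1.0000 + -0.4800i → escape time 2
(row=2, col=0): c = -0.5400 + -1.3200i → escape time 3
(row=2, col=1): c = -0.0267 + -1.3200i → escape time 2
(row=2, col=2): c = 0.4867 + -1.3200i → escape time 2
(row=2, col=3): c = 1.0000 + -1.3200i → escape time 2

Answer: 8862
8852
3222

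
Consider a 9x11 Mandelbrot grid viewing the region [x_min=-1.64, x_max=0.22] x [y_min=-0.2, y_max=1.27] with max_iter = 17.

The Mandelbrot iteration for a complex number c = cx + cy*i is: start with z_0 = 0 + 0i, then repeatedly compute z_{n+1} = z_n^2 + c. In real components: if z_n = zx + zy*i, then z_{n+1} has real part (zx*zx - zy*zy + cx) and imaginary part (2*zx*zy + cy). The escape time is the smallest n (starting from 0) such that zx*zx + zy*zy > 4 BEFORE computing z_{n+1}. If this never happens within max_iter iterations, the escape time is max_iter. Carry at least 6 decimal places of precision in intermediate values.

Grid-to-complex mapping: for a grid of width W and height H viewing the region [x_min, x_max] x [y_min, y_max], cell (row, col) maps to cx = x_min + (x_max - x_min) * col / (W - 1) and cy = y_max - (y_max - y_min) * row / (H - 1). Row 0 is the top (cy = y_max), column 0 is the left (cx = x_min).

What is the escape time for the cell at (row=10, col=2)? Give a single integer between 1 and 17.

Answer: 17

Derivation:
z_0 = 0 + 0i, c = -1.1750 + -0.2000i
Iter 1: z = -1.1750 + -0.2000i, |z|^2 = 1.4206
Iter 2: z = 0.1656 + 0.2700i, |z|^2 = 0.1003
Iter 3: z = -1.2205 + -0.1106i, |z|^2 = 1.5018
Iter 4: z = 0.3023 + 0.0699i, |z|^2 = 0.0963
Iter 5: z = -1.0885 + -0.1578i, |z|^2 = 1.2097
Iter 6: z = -0.0151 + 0.1434i, |z|^2 = 0.0208
Iter 7: z = -1.1953 + -0.2043i, |z|^2 = 1.4706
Iter 8: z = 0.2121 + 0.2885i, |z|^2 = 0.1282
Iter 9: z = -1.2132 + -0.0776i, |z|^2 = 1.4780
Iter 10: z = 0.2909 + -0.0116i, |z|^2 = 0.0848
Iter 11: z = -1.0905 + -0.2068i, |z|^2 = 1.2319
Iter 12: z = -0.0286 + 0.2510i, |z|^2 = 0.0638
Iter 13: z = -1.2372 + -0.2143i, |z|^2 = 1.5765
Iter 14: z = 0.3096 + 0.3303i, |z|^2 = 0.2050
Iter 15: z = -1.1882 + 0.0046i, |z|^2 = 1.4120
Iter 16: z = 0.2369 + -0.2108i, |z|^2 = 0.1006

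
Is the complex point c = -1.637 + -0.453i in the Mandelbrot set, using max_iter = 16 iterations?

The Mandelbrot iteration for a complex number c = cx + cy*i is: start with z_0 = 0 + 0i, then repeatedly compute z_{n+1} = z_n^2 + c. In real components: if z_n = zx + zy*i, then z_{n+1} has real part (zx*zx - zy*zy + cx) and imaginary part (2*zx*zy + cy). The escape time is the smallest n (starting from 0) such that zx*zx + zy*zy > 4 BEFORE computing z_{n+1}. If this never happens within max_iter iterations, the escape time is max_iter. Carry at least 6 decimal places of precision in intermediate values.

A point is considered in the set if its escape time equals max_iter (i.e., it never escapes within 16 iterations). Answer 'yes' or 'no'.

z_0 = 0 + 0i, c = -1.6370 + -0.4530i
Iter 1: z = -1.6370 + -0.4530i, |z|^2 = 2.8850
Iter 2: z = 0.8376 + 1.0301i, |z|^2 = 1.7627
Iter 3: z = -1.9966 + 1.2726i, |z|^2 = 5.6060
Escaped at iteration 3

Answer: no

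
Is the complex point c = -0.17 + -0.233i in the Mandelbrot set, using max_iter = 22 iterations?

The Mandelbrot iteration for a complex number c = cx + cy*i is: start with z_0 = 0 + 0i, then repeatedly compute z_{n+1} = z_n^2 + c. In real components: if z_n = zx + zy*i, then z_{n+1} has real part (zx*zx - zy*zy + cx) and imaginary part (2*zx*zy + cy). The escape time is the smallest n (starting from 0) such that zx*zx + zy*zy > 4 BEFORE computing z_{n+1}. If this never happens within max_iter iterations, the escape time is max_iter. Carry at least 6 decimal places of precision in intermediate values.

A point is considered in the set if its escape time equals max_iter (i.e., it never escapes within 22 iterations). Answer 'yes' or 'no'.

z_0 = 0 + 0i, c = -0.1700 + -0.2330i
Iter 1: z = -0.1700 + -0.2330i, |z|^2 = 0.0832
Iter 2: z = -0.1954 + -0.1538i, |z|^2 = 0.0618
Iter 3: z = -0.1555 + -0.1729i, |z|^2 = 0.0541
Iter 4: z = -0.1757 + -0.1792i, |z|^2 = 0.0630
Iter 5: z = -0.1712 + -0.1700i, |z|^2 = 0.0582
Iter 6: z = -0.1696 + -0.1748i, |z|^2 = 0.0593
Iter 7: z = -0.1718 + -0.1737i, |z|^2 = 0.0597
Iter 8: z = -0.1707 + -0.1733i, |z|^2 = 0.0592
Iter 9: z = -0.1709 + -0.1738i, |z|^2 = 0.0594
Iter 10: z = -0.1710 + -0.1736i, |z|^2 = 0.0594
Iter 11: z = -0.1709 + -0.1736i, |z|^2 = 0.0593
Iter 12: z = -0.1709 + -0.1737i, |z|^2 = 0.0594
Iter 13: z = -0.1709 + -0.1736i, |z|^2 = 0.0594
Iter 14: z = -0.1709 + -0.1736i, |z|^2 = 0.0594
Iter 15: z = -0.1709 + -0.1736i, |z|^2 = 0.0594
Iter 16: z = -0.1709 + -0.1736i, |z|^2 = 0.0594
Iter 17: z = -0.1709 + -0.1736i, |z|^2 = 0.0594
Iter 18: z = -0.1709 + -0.1736i, |z|^2 = 0.0594
Iter 19: z = -0.1709 + -0.1736i, |z|^2 = 0.0594
Iter 20: z = -0.1709 + -0.1736i, |z|^2 = 0.0594
Iter 21: z = -0.1709 + -0.1736i, |z|^2 = 0.0594
Did not escape in 22 iterations → in set

Answer: yes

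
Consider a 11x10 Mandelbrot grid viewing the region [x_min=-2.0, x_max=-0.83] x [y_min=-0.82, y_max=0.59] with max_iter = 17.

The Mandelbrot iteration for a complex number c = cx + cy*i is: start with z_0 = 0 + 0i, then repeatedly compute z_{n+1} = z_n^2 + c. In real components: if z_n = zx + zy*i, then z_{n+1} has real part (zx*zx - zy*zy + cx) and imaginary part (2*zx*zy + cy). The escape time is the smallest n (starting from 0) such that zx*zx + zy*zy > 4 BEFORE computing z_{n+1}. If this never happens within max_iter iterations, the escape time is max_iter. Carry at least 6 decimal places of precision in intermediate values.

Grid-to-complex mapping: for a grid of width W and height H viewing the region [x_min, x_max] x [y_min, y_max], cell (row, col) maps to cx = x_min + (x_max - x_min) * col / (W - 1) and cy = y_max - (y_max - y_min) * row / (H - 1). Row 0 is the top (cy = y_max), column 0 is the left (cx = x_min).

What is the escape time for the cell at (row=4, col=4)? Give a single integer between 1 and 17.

z_0 = 0 + 0i, c = -1.5320 + -0.0367i
Iter 1: z = -1.5320 + -0.0367i, |z|^2 = 2.3484
Iter 2: z = 0.8137 + 0.0757i, |z|^2 = 0.6678
Iter 3: z = -0.8757 + 0.0865i, |z|^2 = 0.7742
Iter 4: z = -0.7727 + -0.1881i, |z|^2 = 0.6325
Iter 5: z = -0.9703 + 0.2541i, |z|^2 = 1.0061
Iter 6: z = -0.6551 + -0.5298i, |z|^2 = 0.7097
Iter 7: z = -1.3835 + 0.6574i, |z|^2 = 2.3464
Iter 8: z = -0.0499 + -1.8557i, |z|^2 = 3.4461
Iter 9: z = -4.9731 + 0.1487i, |z|^2 = 24.7540
Escaped at iteration 9

Answer: 9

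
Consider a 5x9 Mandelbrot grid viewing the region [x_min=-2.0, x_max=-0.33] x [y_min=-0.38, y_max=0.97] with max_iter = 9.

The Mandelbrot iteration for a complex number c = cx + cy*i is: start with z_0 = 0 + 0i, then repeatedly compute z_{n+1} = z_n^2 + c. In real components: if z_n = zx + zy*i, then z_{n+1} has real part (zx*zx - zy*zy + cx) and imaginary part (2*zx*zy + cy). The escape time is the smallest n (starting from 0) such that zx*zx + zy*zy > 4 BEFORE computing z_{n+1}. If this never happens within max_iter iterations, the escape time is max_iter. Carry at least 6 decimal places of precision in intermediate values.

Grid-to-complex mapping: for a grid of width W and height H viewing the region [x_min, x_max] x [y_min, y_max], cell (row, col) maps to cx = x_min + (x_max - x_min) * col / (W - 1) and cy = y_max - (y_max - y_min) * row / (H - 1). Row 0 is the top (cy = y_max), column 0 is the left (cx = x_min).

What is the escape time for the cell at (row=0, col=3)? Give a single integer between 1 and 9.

z_0 = 0 + 0i, c = -0.7475 + 0.9700i
Iter 1: z = -0.7475 + 0.9700i, |z|^2 = 1.4997
Iter 2: z = -1.1296 + -0.4802i, |z|^2 = 1.5066
Iter 3: z = 0.2981 + 2.0548i, |z|^2 = 4.3110
Escaped at iteration 3

Answer: 3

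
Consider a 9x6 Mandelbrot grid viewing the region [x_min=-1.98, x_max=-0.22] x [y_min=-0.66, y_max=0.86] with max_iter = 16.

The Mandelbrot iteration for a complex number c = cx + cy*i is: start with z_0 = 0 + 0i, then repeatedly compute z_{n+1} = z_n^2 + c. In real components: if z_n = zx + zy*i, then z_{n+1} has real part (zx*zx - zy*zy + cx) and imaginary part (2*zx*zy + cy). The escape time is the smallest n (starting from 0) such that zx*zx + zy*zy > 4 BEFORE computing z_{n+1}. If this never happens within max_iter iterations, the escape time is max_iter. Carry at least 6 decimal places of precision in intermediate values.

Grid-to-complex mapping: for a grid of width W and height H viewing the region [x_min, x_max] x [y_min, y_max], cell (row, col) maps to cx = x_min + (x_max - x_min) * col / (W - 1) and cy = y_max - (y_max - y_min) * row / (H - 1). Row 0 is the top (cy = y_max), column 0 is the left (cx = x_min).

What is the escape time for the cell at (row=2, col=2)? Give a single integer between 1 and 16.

z_0 = 0 + 0i, c = -1.5400 + 0.2520i
Iter 1: z = -1.5400 + 0.2520i, |z|^2 = 2.4351
Iter 2: z = 0.7681 + -0.5242i, |z|^2 = 0.8647
Iter 3: z = -1.2248 + -0.5532i, |z|^2 = 1.8061
Iter 4: z = -0.3460 + 1.6071i, |z|^2 = 2.7025
Iter 5: z = -4.0031 + -0.8600i, |z|^2 = 16.7646
Escaped at iteration 5

Answer: 5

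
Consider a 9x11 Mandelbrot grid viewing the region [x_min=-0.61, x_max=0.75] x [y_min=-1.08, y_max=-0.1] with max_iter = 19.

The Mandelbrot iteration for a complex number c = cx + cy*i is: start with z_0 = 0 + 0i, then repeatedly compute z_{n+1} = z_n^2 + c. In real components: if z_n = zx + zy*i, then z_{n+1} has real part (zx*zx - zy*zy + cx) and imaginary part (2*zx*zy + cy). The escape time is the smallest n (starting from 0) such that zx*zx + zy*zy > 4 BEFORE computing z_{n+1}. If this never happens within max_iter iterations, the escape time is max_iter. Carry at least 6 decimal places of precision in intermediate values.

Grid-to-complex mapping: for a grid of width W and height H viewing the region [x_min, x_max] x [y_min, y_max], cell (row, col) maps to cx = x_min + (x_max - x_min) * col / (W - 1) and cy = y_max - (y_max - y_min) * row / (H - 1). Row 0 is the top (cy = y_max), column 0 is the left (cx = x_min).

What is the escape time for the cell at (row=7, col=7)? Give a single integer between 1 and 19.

Answer: 3

Derivation:
z_0 = 0 + 0i, c = 0.5800 + -0.7860i
Iter 1: z = 0.5800 + -0.7860i, |z|^2 = 0.9542
Iter 2: z = 0.2986 + -1.6978i, |z|^2 = 2.9716
Iter 3: z = -2.2132 + -1.7999i, |z|^2 = 8.1381
Escaped at iteration 3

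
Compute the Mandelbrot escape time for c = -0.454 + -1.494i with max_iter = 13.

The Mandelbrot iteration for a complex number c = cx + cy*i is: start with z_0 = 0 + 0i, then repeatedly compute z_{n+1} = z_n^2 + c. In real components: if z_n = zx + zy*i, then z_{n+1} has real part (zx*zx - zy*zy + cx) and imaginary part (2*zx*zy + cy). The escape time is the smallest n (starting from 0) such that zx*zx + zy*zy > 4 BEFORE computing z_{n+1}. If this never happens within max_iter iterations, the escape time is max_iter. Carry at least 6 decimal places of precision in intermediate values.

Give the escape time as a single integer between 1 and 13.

z_0 = 0 + 0i, c = -0.4540 + -1.4940i
Iter 1: z = -0.4540 + -1.4940i, |z|^2 = 2.4382
Iter 2: z = -2.4799 + -0.1374i, |z|^2 = 6.1689
Escaped at iteration 2

Answer: 2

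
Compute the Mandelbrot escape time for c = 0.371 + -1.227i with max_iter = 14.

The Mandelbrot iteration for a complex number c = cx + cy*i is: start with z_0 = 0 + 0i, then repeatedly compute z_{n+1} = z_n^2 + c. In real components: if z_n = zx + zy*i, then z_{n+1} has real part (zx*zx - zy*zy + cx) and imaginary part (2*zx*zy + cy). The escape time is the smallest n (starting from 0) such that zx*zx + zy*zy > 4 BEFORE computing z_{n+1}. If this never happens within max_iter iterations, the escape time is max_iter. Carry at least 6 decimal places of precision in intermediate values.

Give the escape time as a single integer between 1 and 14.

Answer: 2

Derivation:
z_0 = 0 + 0i, c = 0.3710 + -1.2270i
Iter 1: z = 0.3710 + -1.2270i, |z|^2 = 1.6432
Iter 2: z = -0.9969 + -2.1374i, |z|^2 = 5.5624
Escaped at iteration 2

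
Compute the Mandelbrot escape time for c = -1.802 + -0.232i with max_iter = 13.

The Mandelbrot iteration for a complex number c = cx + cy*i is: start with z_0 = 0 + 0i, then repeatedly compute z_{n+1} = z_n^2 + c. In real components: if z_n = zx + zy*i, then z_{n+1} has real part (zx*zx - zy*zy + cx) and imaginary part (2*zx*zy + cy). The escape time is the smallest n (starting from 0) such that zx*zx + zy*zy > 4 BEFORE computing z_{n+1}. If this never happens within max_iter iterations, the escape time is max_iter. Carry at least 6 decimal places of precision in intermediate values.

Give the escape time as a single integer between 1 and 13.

Answer: 4

Derivation:
z_0 = 0 + 0i, c = -1.8020 + -0.2320i
Iter 1: z = -1.8020 + -0.2320i, |z|^2 = 3.3010
Iter 2: z = 1.3914 + 0.6041i, |z|^2 = 2.3009
Iter 3: z = -0.2310 + 1.4491i, |z|^2 = 2.1534
Iter 4: z = -3.8486 + -0.9016i, |z|^2 = 15.6249
Escaped at iteration 4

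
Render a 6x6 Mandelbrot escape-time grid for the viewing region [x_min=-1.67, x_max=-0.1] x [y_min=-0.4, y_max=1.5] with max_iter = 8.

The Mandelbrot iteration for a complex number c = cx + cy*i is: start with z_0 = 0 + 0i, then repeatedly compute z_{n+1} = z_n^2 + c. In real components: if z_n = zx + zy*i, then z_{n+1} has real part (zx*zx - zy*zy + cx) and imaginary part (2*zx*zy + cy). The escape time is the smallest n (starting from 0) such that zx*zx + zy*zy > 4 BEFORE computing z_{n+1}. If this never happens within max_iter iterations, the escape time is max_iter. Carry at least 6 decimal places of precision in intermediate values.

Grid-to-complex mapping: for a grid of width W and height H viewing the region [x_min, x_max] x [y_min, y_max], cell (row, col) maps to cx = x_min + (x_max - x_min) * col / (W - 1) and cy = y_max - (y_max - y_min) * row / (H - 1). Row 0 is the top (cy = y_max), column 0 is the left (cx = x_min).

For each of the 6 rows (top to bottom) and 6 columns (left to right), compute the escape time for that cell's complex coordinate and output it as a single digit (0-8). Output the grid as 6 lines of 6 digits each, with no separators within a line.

Answer: 112222
123345
333478
468888
888888
357888

Derivation:
(row=0, col=0): c = -1.6700 + 1.5000i → escape time 1
(row=0, col=1): c = -1.3560 + 1.5000i → escape time 1
(row=0, col=2): c = -1.0420 + 1.5000i → escape time 2
(row=0, col=3): c = -0.7280 + 1.5000i → escape time 2
(row=0, col=4): c = -0.4140 + 1.5000i → escape time 2
(row=0, col=5): c = -0.1000 + 1.5000i → escape time 2
(row=1, col=0): c = -1.6700 + 1.1200i → escape time 1
(row=1, col=1): c = -1.3560 + 1.1200i → escape time 2
(row=1, col=2): c = -1.0420 + 1.1200i → escape time 3
(row=1, col=3): c = -0.7280 + 1.1200i → escape time 3
(row=1, col=4): c = -0.4140 + 1.1200i → escape time 4
(row=1, col=5): c = -0.1000 + 1.1200i → escape time 5
(row=2, col=0): c = -1.6700 + 0.7400i → escape time 3
(row=2, col=1): c = -1.3560 + 0.7400i → escape time 3
(row=2, col=2): c = -1.0420 + 0.7400i → escape time 3
(row=2, col=3): c = -0.7280 + 0.7400i → escape time 4
(row=2, col=4): c = -0.4140 + 0.7400i → escape time 7
(row=2, col=5): c = -0.1000 + 0.7400i → escape time 8
(row=3, col=0): c = -1.6700 + 0.3600i → escape time 4
(row=3, col=1): c = -1.3560 + 0.3600i → escape time 6
(row=3, col=2): c = -1.0420 + 0.3600i → escape time 8
(row=3, col=3): c = -0.7280 + 0.3600i → escape time 8
(row=3, col=4): c = -0.4140 + 0.3600i → escape time 8
(row=3, col=5): c = -0.1000 + 0.3600i → escape time 8
(row=4, col=0): c = -1.6700 + -0.0200i → escape time 8
(row=4, col=1): c = -1.3560 + -0.0200i → escape time 8
(row=4, col=2): c = -1.0420 + -0.0200i → escape time 8
(row=4, col=3): c = -0.7280 + -0.0200i → escape time 8
(row=4, col=4): c = -0.4140 + -0.0200i → escape time 8
(row=4, col=5): c = -0.1000 + -0.0200i → escape time 8
(row=5, col=0): c = -1.6700 + -0.4000i → escape time 3
(row=5, col=1): c = -1.3560 + -0.4000i → escape time 5
(row=5, col=2): c = -1.0420 + -0.4000i → escape time 7
(row=5, col=3): c = -0.7280 + -0.4000i → escape time 8
(row=5, col=4): c = -0.4140 + -0.4000i → escape time 8
(row=5, col=5): c = -0.1000 + -0.4000i → escape time 8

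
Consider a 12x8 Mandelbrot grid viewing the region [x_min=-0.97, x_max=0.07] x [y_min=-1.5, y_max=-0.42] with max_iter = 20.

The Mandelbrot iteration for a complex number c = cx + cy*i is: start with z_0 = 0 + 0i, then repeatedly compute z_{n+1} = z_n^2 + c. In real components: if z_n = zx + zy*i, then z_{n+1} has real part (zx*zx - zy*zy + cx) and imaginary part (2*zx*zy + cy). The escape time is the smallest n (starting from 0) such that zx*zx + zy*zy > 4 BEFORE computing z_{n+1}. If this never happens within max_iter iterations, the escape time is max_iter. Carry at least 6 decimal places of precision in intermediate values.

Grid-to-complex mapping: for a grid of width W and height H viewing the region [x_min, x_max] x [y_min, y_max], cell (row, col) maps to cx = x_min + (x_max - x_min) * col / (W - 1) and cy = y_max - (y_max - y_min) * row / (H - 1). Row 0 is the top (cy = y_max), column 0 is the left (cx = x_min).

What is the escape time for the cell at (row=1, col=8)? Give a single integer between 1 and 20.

z_0 = 0 + 0i, c = -0.2136 + -0.5743i
Iter 1: z = -0.2136 + -0.5743i, |z|^2 = 0.3754
Iter 2: z = -0.4978 + -0.3289i, |z|^2 = 0.3560
Iter 3: z = -0.0740 + -0.2468i, |z|^2 = 0.0664
Iter 4: z = -0.2691 + -0.5377i, |z|^2 = 0.3616
Iter 5: z = -0.4304 + -0.2849i, |z|^2 = 0.2664
Iter 6: z = -0.1095 + -0.3290i, |z|^2 = 0.1203
Iter 7: z = -0.3099 + -0.5022i, |z|^2 = 0.3482
Iter 8: z = -0.3698 + -0.2630i, |z|^2 = 0.2059
Iter 9: z = -0.1461 + -0.3798i, |z|^2 = 0.1656
Iter 10: z = -0.3365 + -0.4633i, |z|^2 = 0.3279
Iter 11: z = -0.3151 + -0.2624i, |z|^2 = 0.1681
Iter 12: z = -0.1832 + -0.4089i, |z|^2 = 0.2008
Iter 13: z = -0.3473 + -0.4244i, |z|^2 = 0.3007
Iter 14: z = -0.2732 + -0.2795i, |z|^2 = 0.1528
Iter 15: z = -0.2171 + -0.4216i, |z|^2 = 0.2249
Iter 16: z = -0.3442 + -0.3912i, |z|^2 = 0.2715
Iter 17: z = -0.2482 + -0.3050i, |z|^2 = 0.1546
Iter 18: z = -0.2450 + -0.4229i, |z|^2 = 0.2389
Iter 19: z = -0.3324 + -0.3670i, |z|^2 = 0.2452

Answer: 20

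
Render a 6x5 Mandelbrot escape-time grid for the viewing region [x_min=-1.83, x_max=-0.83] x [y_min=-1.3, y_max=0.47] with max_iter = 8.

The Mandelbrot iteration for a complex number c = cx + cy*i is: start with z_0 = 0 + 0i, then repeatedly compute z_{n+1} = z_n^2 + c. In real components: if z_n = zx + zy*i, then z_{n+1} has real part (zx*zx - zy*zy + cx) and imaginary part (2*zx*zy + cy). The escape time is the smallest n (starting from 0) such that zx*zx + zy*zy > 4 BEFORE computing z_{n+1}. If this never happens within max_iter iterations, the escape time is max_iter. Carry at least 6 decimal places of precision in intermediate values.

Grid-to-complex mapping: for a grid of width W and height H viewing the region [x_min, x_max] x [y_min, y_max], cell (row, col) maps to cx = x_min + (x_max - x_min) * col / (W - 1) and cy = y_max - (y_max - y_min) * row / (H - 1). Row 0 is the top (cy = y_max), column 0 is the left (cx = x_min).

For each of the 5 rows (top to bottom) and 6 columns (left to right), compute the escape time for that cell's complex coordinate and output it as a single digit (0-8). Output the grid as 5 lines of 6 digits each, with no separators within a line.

Answer: 333556
788888
334767
133334
112222

Derivation:
(row=0, col=0): c = -1.8300 + 0.4700i → escape time 3
(row=0, col=1): c = -1.6300 + 0.4700i → escape time 3
(row=0, col=2): c = -1.4300 + 0.4700i → escape time 3
(row=0, col=3): c = -1.2300 + 0.4700i → escape time 5
(row=0, col=4): c = -1.0300 + 0.4700i → escape time 5
(row=0, col=5): c = -0.8300 + 0.4700i → escape time 6
(row=1, col=0): c = -1.8300 + 0.0275i → escape time 7
(row=1, col=1): c = -1.6300 + 0.0275i → escape time 8
(row=1, col=2): c = -1.4300 + 0.0275i → escape time 8
(row=1, col=3): c = -1.2300 + 0.0275i → escape time 8
(row=1, col=4): c = -1.0300 + 0.0275i → escape time 8
(row=1, col=5): c = -0.8300 + 0.0275i → escape time 8
(row=2, col=0): c = -1.8300 + -0.4150i → escape time 3
(row=2, col=1): c = -1.6300 + -0.4150i → escape time 3
(row=2, col=2): c = -1.4300 + -0.4150i → escape time 4
(row=2, col=3): c = -1.2300 + -0.4150i → escape time 7
(row=2, col=4): c = -1.0300 + -0.4150i → escape time 6
(row=2, col=5): c = -0.8300 + -0.4150i → escape time 7
(row=3, col=0): c = -1.8300 + -0.8575i → escape time 1
(row=3, col=1): c = -1.6300 + -0.8575i → escape time 3
(row=3, col=2): c = -1.4300 + -0.8575i → escape time 3
(row=3, col=3): c = -1.2300 + -0.8575i → escape time 3
(row=3, col=4): c = -1.0300 + -0.8575i → escape time 3
(row=3, col=5): c = -0.8300 + -0.8575i → escape time 4
(row=4, col=0): c = -1.8300 + -1.3000i → escape time 1
(row=4, col=1): c = -1.6300 + -1.3000i → escape time 1
(row=4, col=2): c = -1.4300 + -1.3000i → escape time 2
(row=4, col=3): c = -1.2300 + -1.3000i → escape time 2
(row=4, col=4): c = -1.0300 + -1.3000i → escape time 2
(row=4, col=5): c = -0.8300 + -1.3000i → escape time 2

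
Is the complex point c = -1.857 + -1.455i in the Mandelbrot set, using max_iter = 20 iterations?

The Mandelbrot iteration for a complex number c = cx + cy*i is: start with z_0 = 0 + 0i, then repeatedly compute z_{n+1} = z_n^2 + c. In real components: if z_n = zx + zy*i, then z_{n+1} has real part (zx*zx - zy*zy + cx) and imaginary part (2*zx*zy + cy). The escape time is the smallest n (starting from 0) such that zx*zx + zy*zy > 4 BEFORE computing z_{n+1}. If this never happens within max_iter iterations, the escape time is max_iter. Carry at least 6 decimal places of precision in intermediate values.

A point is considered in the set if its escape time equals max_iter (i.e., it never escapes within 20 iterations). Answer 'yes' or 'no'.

Answer: no

Derivation:
z_0 = 0 + 0i, c = -1.8570 + -1.4550i
Iter 1: z = -1.8570 + -1.4550i, |z|^2 = 5.5655
Escaped at iteration 1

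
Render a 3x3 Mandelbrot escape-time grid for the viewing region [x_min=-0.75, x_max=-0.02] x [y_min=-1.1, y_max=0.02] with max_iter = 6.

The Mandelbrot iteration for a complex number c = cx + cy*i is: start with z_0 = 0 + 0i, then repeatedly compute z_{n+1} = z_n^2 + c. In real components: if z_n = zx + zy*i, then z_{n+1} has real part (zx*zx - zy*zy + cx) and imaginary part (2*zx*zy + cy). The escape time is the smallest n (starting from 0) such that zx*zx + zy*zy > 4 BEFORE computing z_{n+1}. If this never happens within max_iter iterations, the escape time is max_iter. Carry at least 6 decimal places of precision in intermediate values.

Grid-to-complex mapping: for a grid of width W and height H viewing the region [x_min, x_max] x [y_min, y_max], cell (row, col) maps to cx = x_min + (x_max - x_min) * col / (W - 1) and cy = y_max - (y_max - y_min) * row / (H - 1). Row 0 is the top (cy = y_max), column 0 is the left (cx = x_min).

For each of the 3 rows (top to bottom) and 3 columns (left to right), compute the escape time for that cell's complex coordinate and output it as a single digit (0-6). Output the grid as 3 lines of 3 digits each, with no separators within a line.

(row=0, col=0): c = -0.7500 + 0.0200i → escape time 6
(row=0, col=1): c = -0.3850 + 0.0200i → escape time 6
(row=0, col=2): c = -0.0200 + 0.0200i → escape time 6
(row=1, col=0): c = -0.7500 + -0.5400i → escape time 6
(row=1, col=1): c = -0.3850 + -0.5400i → escape time 6
(row=1, col=2): c = -0.0200 + -0.5400i → escape time 6
(row=2, col=0): c = -0.7500 + -1.1000i → escape time 3
(row=2, col=1): c = -0.3850 + -1.1000i → escape time 4
(row=2, col=2): c = -0.0200 + -1.1000i → escape time 4

Answer: 666
666
344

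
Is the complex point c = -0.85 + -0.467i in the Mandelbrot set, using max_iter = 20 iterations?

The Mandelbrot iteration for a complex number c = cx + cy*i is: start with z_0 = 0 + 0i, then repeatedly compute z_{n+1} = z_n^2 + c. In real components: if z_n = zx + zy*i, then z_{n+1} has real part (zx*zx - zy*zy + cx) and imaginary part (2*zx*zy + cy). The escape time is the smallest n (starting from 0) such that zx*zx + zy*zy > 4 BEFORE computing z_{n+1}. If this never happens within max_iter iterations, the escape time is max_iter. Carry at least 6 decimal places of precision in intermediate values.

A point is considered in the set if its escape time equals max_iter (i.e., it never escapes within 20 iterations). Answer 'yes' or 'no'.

z_0 = 0 + 0i, c = -0.8500 + -0.4670i
Iter 1: z = -0.8500 + -0.4670i, |z|^2 = 0.9406
Iter 2: z = -0.3456 + 0.3269i, |z|^2 = 0.2263
Iter 3: z = -0.8374 + -0.6929i, |z|^2 = 1.1815
Iter 4: z = -0.6289 + 0.6936i, |z|^2 = 0.8766
Iter 5: z = -0.9356 + -1.3394i, |z|^2 = 2.6692
Iter 6: z = -1.7686 + 2.0392i, |z|^2 = 7.2862
Escaped at iteration 6

Answer: no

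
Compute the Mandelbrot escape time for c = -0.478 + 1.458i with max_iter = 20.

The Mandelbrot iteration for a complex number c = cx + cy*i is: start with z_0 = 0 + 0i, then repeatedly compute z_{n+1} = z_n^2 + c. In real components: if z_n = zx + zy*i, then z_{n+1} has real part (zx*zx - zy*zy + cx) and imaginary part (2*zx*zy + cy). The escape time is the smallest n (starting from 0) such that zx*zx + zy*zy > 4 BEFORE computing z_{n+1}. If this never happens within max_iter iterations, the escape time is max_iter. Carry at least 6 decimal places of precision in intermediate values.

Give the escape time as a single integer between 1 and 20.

z_0 = 0 + 0i, c = -0.4780 + 1.4580i
Iter 1: z = -0.4780 + 1.4580i, |z|^2 = 2.3542
Iter 2: z = -2.3753 + 0.0642i, |z|^2 = 5.6461
Escaped at iteration 2

Answer: 2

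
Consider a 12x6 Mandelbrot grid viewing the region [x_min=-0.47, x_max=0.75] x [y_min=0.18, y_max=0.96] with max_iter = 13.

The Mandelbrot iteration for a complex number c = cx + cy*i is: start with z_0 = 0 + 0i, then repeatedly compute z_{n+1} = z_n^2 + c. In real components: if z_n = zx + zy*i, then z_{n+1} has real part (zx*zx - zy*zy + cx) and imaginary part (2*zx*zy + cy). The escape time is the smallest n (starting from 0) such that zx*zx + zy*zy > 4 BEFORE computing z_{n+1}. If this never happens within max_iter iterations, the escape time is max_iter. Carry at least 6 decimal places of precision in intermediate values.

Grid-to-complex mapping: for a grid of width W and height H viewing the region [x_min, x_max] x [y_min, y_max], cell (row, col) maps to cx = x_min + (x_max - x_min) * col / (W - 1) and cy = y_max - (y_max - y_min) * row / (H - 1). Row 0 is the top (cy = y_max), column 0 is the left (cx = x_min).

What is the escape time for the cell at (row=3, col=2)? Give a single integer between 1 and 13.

z_0 = 0 + 0i, c = -0.2482 + 0.4920i
Iter 1: z = -0.2482 + 0.4920i, |z|^2 = 0.3037
Iter 2: z = -0.4287 + 0.2478i, |z|^2 = 0.2451
Iter 3: z = -0.1258 + 0.2796i, |z|^2 = 0.0940
Iter 4: z = -0.3105 + 0.4216i, |z|^2 = 0.2742
Iter 5: z = -0.3295 + 0.2302i, |z|^2 = 0.1616
Iter 6: z = -0.1926 + 0.3403i, |z|^2 = 0.1529
Iter 7: z = -0.3269 + 0.3609i, |z|^2 = 0.2372
Iter 8: z = -0.2716 + 0.2560i, |z|^2 = 0.1393
Iter 9: z = -0.2400 + 0.3529i, |z|^2 = 0.1821
Iter 10: z = -0.3152 + 0.3226i, |z|^2 = 0.2034
Iter 11: z = -0.2529 + 0.2886i, |z|^2 = 0.1473
Iter 12: z = -0.2675 + 0.3460i, |z|^2 = 0.1913

Answer: 13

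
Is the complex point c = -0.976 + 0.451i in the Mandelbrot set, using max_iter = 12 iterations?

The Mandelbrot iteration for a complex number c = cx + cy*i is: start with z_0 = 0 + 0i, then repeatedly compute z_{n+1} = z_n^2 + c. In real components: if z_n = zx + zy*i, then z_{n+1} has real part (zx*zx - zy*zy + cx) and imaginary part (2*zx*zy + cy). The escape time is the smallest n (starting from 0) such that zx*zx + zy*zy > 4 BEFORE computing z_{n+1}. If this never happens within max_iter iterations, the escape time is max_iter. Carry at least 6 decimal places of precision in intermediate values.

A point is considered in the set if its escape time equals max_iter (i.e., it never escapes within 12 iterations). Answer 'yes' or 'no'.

z_0 = 0 + 0i, c = -0.9760 + 0.4510i
Iter 1: z = -0.9760 + 0.4510i, |z|^2 = 1.1560
Iter 2: z = -0.2268 + -0.4294i, |z|^2 = 0.2358
Iter 3: z = -1.1089 + 0.6458i, |z|^2 = 1.6467
Iter 4: z = -0.1634 + -0.9812i, |z|^2 = 0.9894
Iter 5: z = -1.9120 + 0.7716i, |z|^2 = 4.2513
Escaped at iteration 5

Answer: no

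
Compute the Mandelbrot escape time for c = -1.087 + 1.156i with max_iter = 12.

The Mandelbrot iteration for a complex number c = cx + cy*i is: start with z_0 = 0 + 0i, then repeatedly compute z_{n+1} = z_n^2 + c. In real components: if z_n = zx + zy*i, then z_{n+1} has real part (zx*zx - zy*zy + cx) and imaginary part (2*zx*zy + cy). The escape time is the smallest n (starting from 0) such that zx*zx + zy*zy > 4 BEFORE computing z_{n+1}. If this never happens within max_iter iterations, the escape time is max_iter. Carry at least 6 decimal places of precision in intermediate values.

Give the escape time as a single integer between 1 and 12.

z_0 = 0 + 0i, c = -1.0870 + 1.1560i
Iter 1: z = -1.0870 + 1.1560i, |z|^2 = 2.5179
Iter 2: z = -1.2418 + -1.3571i, |z|^2 = 3.3838
Iter 3: z = -1.3869 + 4.5265i, |z|^2 = 22.4127
Escaped at iteration 3

Answer: 3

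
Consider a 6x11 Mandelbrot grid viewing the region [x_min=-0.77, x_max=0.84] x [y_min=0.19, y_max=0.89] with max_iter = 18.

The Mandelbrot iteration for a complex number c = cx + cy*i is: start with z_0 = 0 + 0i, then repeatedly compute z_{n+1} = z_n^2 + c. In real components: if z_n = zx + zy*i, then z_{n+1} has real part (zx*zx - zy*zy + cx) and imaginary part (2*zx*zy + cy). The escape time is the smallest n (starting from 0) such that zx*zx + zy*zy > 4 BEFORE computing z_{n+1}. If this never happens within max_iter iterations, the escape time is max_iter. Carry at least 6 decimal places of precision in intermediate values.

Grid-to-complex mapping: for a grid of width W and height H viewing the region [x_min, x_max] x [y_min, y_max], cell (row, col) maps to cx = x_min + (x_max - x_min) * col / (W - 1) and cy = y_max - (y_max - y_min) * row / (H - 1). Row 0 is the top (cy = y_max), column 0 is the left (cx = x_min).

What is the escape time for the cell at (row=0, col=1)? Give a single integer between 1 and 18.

Answer: 5

Derivation:
z_0 = 0 + 0i, c = -0.4480 + 0.8900i
Iter 1: z = -0.4480 + 0.8900i, |z|^2 = 0.9928
Iter 2: z = -1.0394 + 0.0926i, |z|^2 = 1.0889
Iter 3: z = 0.6238 + 0.6976i, |z|^2 = 0.8757
Iter 4: z = -0.5455 + 1.7603i, |z|^2 = 3.3962
Iter 5: z = -3.2490 + -1.0306i, |z|^2 = 11.6179
Escaped at iteration 5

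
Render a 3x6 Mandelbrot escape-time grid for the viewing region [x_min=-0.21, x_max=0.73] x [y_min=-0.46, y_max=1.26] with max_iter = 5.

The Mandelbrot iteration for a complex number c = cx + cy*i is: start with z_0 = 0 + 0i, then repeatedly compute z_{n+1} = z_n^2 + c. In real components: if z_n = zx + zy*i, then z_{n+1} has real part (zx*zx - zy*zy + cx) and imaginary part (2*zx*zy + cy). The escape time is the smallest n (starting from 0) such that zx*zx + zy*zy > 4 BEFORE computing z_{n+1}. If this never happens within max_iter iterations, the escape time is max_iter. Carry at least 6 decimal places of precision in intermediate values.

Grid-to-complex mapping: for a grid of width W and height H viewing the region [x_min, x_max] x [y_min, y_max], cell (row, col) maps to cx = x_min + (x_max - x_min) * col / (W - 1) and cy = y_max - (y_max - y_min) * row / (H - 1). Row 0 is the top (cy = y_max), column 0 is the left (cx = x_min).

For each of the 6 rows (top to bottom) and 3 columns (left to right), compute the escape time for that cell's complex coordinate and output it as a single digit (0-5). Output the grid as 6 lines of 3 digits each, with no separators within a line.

Answer: 322
542
553
553
553
553

Derivation:
(row=0, col=0): c = -0.2100 + 1.2600i → escape time 3
(row=0, col=1): c = 0.2600 + 1.2600i → escape time 2
(row=0, col=2): c = 0.7300 + 1.2600i → escape time 2
(row=1, col=0): c = -0.2100 + 0.9160i → escape time 5
(row=1, col=1): c = 0.2600 + 0.9160i → escape time 4
(row=1, col=2): c = 0.7300 + 0.9160i → escape time 2
(row=2, col=0): c = -0.2100 + 0.5720i → escape time 5
(row=2, col=1): c = 0.2600 + 0.5720i → escape time 5
(row=2, col=2): c = 0.7300 + 0.5720i → escape time 3
(row=3, col=0): c = -0.2100 + 0.2280i → escape time 5
(row=3, col=1): c = 0.2600 + 0.2280i → escape time 5
(row=3, col=2): c = 0.7300 + 0.2280i → escape time 3
(row=4, col=0): c = -0.2100 + -0.1160i → escape time 5
(row=4, col=1): c = 0.2600 + -0.1160i → escape time 5
(row=4, col=2): c = 0.7300 + -0.1160i → escape time 3
(row=5, col=0): c = -0.2100 + -0.4600i → escape time 5
(row=5, col=1): c = 0.2600 + -0.4600i → escape time 5
(row=5, col=2): c = 0.7300 + -0.4600i → escape time 3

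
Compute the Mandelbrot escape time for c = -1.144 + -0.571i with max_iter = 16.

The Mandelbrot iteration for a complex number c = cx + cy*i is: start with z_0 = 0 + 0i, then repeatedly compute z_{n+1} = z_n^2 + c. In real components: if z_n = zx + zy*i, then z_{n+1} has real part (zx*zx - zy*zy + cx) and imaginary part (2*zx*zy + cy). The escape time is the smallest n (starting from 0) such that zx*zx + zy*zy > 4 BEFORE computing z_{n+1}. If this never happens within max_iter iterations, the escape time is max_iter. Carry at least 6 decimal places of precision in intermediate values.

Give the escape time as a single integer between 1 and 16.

z_0 = 0 + 0i, c = -1.1440 + -0.5710i
Iter 1: z = -1.1440 + -0.5710i, |z|^2 = 1.6348
Iter 2: z = -0.1613 + 0.7354i, |z|^2 = 0.5669
Iter 3: z = -1.6589 + -0.8083i, |z|^2 = 3.4051
Iter 4: z = 0.9545 + 2.1106i, |z|^2 = 5.3658
Escaped at iteration 4

Answer: 4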